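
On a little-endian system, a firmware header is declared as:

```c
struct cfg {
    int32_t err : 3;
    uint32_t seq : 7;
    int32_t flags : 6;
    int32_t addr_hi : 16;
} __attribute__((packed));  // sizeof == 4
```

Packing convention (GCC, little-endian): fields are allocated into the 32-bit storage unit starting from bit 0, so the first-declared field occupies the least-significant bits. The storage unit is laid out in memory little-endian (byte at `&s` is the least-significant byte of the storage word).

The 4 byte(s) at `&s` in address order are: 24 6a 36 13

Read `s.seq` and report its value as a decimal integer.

68

[0]=0x24 [1]=0x6a [2]=0x36 [3]=0x13 (little-endian) → word 0x13366a24
err [0+:3] = (word>>0) & 0x7 = 4
seq [3+:7] = (word>>3) & 0x7f = 68  ←
flags [10+:6] = (word>>10) & 0x3f = 26
addr_hi [16+:16] = (word>>16) & 0xffff = 4918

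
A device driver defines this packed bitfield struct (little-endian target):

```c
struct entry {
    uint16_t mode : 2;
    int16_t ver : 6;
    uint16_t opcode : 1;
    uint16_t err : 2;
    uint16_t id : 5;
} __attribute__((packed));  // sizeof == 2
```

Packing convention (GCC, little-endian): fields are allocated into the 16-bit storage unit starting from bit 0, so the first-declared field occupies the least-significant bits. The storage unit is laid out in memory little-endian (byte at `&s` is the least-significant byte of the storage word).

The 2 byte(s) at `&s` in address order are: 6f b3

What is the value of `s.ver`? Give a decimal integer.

27

[0]=0x6f [1]=0xb3 (little-endian) → word 0xb36f
mode [0+:2] = (word>>0) & 0x3 = 3
ver [2+:6] = (word>>2) & 0x3f = 27  ←
opcode [8+:1] = (word>>8) & 0x1 = 1
err [9+:2] = (word>>9) & 0x3 = 1
id [11+:5] = (word>>11) & 0x1f = 22
ver signed 6b, MSB=0: value = 27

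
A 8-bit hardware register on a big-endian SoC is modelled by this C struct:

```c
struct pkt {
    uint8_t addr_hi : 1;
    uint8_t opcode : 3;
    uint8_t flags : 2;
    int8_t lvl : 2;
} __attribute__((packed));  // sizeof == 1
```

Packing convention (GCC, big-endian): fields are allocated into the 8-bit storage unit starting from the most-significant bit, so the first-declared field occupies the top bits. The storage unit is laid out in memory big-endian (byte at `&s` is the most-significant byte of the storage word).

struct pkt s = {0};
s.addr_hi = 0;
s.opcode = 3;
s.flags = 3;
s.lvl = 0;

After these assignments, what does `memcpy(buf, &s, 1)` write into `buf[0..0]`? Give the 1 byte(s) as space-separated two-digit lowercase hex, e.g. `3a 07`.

[7+:1] addr_hi=0 & 0x1 = 0x0; word=0x00
[4+:3] opcode=3 & 0x7 = 0x3; word=0x30
[2+:2] flags=3 & 0x3 = 0x3; word=0x3c
[0+:2] lvl=0 & 0x3 = 0x0; word=0x3c
word = 0x3c → big-endian bytes:
  [0]=0x3c

3c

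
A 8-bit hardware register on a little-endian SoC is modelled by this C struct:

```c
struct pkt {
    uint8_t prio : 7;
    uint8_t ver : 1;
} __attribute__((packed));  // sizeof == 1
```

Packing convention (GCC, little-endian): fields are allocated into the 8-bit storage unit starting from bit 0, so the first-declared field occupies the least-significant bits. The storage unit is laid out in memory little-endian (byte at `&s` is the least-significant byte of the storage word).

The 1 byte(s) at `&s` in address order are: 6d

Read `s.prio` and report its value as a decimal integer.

109

[0]=0x6d (little-endian) → word 0x6d
prio:7 @ bit 0 → (0x6d>>0)&0x7f = 0x6d  ←
ver:1 @ bit 7 → (0x6d>>7)&0x1 = 0x0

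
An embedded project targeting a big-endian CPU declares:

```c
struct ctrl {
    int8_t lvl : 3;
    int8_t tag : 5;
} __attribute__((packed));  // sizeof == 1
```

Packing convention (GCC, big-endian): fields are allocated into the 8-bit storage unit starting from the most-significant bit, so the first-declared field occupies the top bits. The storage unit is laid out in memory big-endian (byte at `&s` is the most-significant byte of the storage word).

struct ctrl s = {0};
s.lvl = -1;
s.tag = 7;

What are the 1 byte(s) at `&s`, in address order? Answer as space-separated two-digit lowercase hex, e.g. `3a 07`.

e7

[5+:3] lvl=-1 & 0x7 = 0x7; word=0xe0
[0+:5] tag=7 & 0x1f = 0x7; word=0xe7
word = 0xe7 → big-endian bytes:
  [0]=0xe7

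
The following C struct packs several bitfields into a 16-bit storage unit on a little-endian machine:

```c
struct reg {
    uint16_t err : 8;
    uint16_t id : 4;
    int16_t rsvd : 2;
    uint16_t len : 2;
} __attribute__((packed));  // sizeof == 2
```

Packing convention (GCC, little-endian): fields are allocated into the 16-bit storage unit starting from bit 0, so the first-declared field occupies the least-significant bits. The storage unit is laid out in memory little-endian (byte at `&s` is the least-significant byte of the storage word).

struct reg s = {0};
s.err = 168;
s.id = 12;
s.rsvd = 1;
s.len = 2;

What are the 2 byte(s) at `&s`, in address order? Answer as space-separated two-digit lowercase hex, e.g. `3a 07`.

err:8 = 168 → 0xa8 << 0 → word 0x00a8
id:4 = 12 → 0xc << 8 → word 0x0ca8
rsvd:2 = 1 → 0x1 << 12 → word 0x1ca8
len:2 = 2 → 0x2 << 14 → word 0x9ca8
word = 0x9ca8 → little-endian bytes:
  [0]=0xa8  [1]=0x9c

a8 9c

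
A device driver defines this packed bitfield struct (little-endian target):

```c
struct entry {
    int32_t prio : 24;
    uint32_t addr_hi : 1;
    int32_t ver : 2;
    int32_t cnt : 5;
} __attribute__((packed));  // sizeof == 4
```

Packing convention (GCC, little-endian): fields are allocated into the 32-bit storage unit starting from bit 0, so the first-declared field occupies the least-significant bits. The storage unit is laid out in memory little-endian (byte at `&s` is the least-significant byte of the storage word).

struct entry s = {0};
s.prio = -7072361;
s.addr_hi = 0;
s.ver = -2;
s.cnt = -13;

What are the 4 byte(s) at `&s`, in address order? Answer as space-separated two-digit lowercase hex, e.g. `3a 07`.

[0+:24] prio=-7072361 & 0xffffff = 0x941597; word=0x00941597
[24+:1] addr_hi=0 & 0x1 = 0x0; word=0x00941597
[25+:2] ver=-2 & 0x3 = 0x2; word=0x04941597
[27+:5] cnt=-13 & 0x1f = 0x13; word=0x9c941597
word = 0x9c941597 → little-endian bytes:
  [0]=0x97  [1]=0x15  [2]=0x94  [3]=0x9c

97 15 94 9c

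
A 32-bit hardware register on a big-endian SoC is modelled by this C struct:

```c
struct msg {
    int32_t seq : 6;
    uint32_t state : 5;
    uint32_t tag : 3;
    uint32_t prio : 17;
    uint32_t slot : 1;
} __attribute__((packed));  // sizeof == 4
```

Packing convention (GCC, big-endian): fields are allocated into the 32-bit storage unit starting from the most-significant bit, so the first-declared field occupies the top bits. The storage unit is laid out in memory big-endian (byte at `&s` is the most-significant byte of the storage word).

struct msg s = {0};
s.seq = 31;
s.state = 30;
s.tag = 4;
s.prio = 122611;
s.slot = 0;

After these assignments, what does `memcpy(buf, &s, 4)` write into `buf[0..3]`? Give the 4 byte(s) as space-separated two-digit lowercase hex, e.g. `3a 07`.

7f d3 bd e6

[26+:6] seq=31 & 0x3f = 0x1f; word=0x7c000000
[21+:5] state=30 & 0x1f = 0x1e; word=0x7fc00000
[18+:3] tag=4 & 0x7 = 0x4; word=0x7fd00000
[1+:17] prio=122611 & 0x1ffff = 0x1def3; word=0x7fd3bde6
[0+:1] slot=0 & 0x1 = 0x0; word=0x7fd3bde6
word = 0x7fd3bde6 → big-endian bytes:
  [0]=0x7f  [1]=0xd3  [2]=0xbd  [3]=0xe6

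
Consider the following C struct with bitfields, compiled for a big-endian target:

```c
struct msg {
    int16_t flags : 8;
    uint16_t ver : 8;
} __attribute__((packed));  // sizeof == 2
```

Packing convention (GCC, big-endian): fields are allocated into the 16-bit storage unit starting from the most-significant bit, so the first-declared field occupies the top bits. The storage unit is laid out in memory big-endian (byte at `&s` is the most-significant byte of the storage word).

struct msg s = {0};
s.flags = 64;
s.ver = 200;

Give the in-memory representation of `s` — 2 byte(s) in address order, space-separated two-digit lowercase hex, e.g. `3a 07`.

[8+:8] flags=64 & 0xff = 0x40; word=0x4000
[0+:8] ver=200 & 0xff = 0xc8; word=0x40c8
word = 0x40c8 → big-endian bytes:
  [0]=0x40  [1]=0xc8

40 c8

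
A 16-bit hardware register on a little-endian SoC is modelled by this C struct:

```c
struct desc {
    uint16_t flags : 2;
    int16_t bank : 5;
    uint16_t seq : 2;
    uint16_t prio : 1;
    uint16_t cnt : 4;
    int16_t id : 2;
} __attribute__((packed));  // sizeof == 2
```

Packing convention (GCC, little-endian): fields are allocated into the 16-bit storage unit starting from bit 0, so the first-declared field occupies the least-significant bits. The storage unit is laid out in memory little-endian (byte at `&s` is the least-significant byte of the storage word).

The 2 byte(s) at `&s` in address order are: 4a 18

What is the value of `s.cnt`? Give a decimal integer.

6

[0]=0x4a [1]=0x18 (little-endian) → word 0x184a
flags:2 @ bit 0 → (0x184a>>0)&0x3 = 0x2
bank:5 @ bit 2 → (0x184a>>2)&0x1f = 0x12
seq:2 @ bit 7 → (0x184a>>7)&0x3 = 0x0
prio:1 @ bit 9 → (0x184a>>9)&0x1 = 0x0
cnt:4 @ bit 10 → (0x184a>>10)&0xf = 0x6  ←
id:2 @ bit 14 → (0x184a>>14)&0x3 = 0x0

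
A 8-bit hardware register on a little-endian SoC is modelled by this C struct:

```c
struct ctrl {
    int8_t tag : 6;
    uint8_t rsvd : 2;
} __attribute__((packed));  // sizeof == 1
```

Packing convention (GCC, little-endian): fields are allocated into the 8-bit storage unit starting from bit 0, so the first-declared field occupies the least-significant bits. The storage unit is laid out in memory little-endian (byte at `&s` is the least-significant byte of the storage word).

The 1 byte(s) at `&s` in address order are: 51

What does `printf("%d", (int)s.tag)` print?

17

[0]=0x51 (little-endian) → word 0x51
tag:6 @ bit 0 → (0x51>>0)&0x3f = 0x11  ←
rsvd:2 @ bit 6 → (0x51>>6)&0x3 = 0x1
tag signed 6b, MSB=0: value = 17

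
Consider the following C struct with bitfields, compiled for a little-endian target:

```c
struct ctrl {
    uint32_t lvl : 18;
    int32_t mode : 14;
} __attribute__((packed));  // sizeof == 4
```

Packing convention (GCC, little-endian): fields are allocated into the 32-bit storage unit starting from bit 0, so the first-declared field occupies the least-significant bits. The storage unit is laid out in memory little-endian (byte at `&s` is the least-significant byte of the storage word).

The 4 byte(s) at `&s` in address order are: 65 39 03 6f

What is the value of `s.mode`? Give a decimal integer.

[0]=0x65 [1]=0x39 [2]=0x03 [3]=0x6f (little-endian) → word 0x6f033965
lvl [0+:18] = (word>>0) & 0x3ffff = 211301
mode [18+:14] = (word>>18) & 0x3fff = 7104  ←
mode signed 14b, MSB=0: value = 7104

7104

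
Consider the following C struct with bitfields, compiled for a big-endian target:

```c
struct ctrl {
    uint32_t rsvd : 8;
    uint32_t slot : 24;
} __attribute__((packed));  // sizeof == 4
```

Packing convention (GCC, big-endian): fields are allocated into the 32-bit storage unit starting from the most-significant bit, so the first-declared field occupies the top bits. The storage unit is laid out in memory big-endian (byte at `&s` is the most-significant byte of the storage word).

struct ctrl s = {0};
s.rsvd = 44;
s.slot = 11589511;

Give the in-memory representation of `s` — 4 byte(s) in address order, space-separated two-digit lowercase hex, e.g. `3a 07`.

[24+:8] rsvd=44 & 0xff = 0x2c; word=0x2c000000
[0+:24] slot=11589511 & 0xffffff = 0xb0d787; word=0x2cb0d787
word = 0x2cb0d787 → big-endian bytes:
  [0]=0x2c  [1]=0xb0  [2]=0xd7  [3]=0x87

2c b0 d7 87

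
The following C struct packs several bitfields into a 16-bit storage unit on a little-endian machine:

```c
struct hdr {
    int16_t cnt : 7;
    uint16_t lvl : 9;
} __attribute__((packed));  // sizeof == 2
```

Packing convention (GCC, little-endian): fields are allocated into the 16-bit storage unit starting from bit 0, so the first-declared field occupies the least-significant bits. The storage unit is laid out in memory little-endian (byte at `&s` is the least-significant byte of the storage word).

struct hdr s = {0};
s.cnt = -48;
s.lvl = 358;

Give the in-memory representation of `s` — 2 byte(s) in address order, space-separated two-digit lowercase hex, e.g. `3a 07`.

50 b3

cnt (7b) val=-48 bits=0x50 at bit 0: 0x0050
lvl (9b) val=358 bits=0x166 at bit 7: 0xb350
word = 0xb350 → little-endian bytes:
  [0]=0x50  [1]=0xb3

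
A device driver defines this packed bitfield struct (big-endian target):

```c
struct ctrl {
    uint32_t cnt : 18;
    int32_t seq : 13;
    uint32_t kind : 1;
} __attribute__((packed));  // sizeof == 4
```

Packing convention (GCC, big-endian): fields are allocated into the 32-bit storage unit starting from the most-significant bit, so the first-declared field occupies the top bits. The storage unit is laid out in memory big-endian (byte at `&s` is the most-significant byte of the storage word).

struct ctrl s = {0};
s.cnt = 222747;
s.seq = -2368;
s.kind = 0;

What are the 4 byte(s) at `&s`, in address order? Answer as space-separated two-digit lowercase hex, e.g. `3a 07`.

d9 86 ed 80

[14+:18] cnt=222747 & 0x3ffff = 0x3661b; word=0xd986c000
[1+:13] seq=-2368 & 0x1fff = 0x16c0; word=0xd986ed80
[0+:1] kind=0 & 0x1 = 0x0; word=0xd986ed80
word = 0xd986ed80 → big-endian bytes:
  [0]=0xd9  [1]=0x86  [2]=0xed  [3]=0x80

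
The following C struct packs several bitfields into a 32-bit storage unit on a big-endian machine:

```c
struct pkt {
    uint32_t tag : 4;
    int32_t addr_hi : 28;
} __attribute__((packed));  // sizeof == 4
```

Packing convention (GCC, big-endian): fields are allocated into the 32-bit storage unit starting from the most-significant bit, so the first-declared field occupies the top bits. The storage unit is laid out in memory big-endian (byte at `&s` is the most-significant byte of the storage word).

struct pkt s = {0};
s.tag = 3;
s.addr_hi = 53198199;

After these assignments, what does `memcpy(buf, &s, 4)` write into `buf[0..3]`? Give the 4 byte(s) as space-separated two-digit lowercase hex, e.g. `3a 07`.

33 2b bd 77

[28+:4] tag=3 & 0xf = 0x3; word=0x30000000
[0+:28] addr_hi=53198199 & 0xfffffff = 0x32bbd77; word=0x332bbd77
word = 0x332bbd77 → big-endian bytes:
  [0]=0x33  [1]=0x2b  [2]=0xbd  [3]=0x77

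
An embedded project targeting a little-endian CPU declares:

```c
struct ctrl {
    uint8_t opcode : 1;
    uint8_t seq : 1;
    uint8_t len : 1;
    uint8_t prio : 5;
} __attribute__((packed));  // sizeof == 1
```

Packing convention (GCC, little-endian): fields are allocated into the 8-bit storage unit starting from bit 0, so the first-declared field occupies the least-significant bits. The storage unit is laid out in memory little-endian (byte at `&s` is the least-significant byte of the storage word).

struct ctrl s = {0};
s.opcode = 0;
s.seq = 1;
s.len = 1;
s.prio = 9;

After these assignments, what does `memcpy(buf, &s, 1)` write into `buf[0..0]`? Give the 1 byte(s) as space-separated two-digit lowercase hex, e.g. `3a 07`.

opcode:1 = 0 → 0x0 << 0 → word 0x00
seq:1 = 1 → 0x1 << 1 → word 0x02
len:1 = 1 → 0x1 << 2 → word 0x06
prio:5 = 9 → 0x9 << 3 → word 0x4e
word = 0x4e → little-endian bytes:
  [0]=0x4e

4e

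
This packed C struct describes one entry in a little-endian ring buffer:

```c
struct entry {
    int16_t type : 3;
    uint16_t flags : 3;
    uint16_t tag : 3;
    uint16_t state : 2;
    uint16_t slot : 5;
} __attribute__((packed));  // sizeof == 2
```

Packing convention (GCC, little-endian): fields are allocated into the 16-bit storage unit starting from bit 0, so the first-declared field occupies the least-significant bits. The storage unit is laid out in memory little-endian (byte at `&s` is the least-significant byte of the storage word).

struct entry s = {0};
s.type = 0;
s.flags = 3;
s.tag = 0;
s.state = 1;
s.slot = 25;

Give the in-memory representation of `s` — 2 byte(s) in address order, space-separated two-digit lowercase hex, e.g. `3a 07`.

18 ca

type (3b) val=0 bits=0x0 at bit 0: 0x0000
flags (3b) val=3 bits=0x3 at bit 3: 0x0018
tag (3b) val=0 bits=0x0 at bit 6: 0x0018
state (2b) val=1 bits=0x1 at bit 9: 0x0218
slot (5b) val=25 bits=0x19 at bit 11: 0xca18
word = 0xca18 → little-endian bytes:
  [0]=0x18  [1]=0xca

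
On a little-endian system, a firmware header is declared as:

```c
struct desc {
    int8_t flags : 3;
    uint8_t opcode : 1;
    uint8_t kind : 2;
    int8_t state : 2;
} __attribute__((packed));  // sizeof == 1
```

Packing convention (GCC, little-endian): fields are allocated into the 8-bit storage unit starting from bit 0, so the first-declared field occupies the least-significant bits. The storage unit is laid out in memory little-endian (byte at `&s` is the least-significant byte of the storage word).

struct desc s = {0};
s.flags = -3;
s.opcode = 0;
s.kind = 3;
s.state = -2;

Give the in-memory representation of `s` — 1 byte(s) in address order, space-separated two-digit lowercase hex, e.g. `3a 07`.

b5

[0+:3] flags=-3 & 0x7 = 0x5; word=0x05
[3+:1] opcode=0 & 0x1 = 0x0; word=0x05
[4+:2] kind=3 & 0x3 = 0x3; word=0x35
[6+:2] state=-2 & 0x3 = 0x2; word=0xb5
word = 0xb5 → little-endian bytes:
  [0]=0xb5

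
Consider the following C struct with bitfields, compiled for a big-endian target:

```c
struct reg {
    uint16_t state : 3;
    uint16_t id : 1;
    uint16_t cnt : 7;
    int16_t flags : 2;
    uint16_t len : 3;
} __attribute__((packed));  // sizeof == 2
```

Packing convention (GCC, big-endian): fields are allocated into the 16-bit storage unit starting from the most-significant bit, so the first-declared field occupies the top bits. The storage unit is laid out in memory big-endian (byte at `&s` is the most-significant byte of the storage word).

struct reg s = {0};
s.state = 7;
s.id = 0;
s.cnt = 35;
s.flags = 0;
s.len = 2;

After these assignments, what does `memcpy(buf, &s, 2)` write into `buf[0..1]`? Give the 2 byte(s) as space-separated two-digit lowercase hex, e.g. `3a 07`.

state:3 = 7 → 0x7 << 13 → word 0xe000
id:1 = 0 → 0x0 << 12 → word 0xe000
cnt:7 = 35 → 0x23 << 5 → word 0xe460
flags:2 = 0 → 0x0 << 3 → word 0xe460
len:3 = 2 → 0x2 << 0 → word 0xe462
word = 0xe462 → big-endian bytes:
  [0]=0xe4  [1]=0x62

e4 62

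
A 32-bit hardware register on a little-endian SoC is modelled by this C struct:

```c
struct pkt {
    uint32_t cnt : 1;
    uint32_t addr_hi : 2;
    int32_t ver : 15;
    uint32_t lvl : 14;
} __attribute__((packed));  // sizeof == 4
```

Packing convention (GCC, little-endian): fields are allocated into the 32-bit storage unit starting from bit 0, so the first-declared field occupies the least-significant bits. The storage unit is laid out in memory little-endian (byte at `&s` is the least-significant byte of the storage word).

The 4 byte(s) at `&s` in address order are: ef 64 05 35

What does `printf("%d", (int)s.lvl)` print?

[0]=0xef [1]=0x64 [2]=0x05 [3]=0x35 (little-endian) → word 0x350564ef
cnt:1 @ bit 0 → (0x350564ef>>0)&0x1 = 0x1
addr_hi:2 @ bit 1 → (0x350564ef>>1)&0x3 = 0x3
ver:15 @ bit 3 → (0x350564ef>>3)&0x7fff = 0x2c9d
lvl:14 @ bit 18 → (0x350564ef>>18)&0x3fff = 0xd41  ←

3393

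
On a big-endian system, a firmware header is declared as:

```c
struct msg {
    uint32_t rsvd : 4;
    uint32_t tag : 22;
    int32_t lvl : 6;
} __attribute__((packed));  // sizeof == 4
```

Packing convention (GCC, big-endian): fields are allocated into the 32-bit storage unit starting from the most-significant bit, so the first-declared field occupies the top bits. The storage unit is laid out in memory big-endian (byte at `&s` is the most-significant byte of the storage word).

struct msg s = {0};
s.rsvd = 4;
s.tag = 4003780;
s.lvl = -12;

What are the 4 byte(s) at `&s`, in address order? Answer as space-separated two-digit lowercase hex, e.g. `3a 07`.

4f 45 f1 34

[28+:4] rsvd=4 & 0xf = 0x4; word=0x40000000
[6+:22] tag=4003780 & 0x3fffff = 0x3d17c4; word=0x4f45f100
[0+:6] lvl=-12 & 0x3f = 0x34; word=0x4f45f134
word = 0x4f45f134 → big-endian bytes:
  [0]=0x4f  [1]=0x45  [2]=0xf1  [3]=0x34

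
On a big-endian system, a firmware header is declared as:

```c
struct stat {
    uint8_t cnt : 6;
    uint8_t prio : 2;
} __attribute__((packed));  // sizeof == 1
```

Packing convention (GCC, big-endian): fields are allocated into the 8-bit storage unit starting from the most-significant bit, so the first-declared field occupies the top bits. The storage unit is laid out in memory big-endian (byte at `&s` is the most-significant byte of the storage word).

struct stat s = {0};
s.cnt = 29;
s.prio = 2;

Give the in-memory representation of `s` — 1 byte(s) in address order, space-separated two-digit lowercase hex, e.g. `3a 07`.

76

[2+:6] cnt=29 & 0x3f = 0x1d; word=0x74
[0+:2] prio=2 & 0x3 = 0x2; word=0x76
word = 0x76 → big-endian bytes:
  [0]=0x76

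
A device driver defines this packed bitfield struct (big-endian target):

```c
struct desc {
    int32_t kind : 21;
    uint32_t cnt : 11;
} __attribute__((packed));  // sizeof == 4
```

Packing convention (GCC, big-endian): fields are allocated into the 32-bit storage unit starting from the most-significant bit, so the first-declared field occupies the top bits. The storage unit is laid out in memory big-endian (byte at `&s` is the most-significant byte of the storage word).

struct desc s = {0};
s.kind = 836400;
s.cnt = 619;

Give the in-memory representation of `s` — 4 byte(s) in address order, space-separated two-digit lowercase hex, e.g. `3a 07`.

[11+:21] kind=836400 & 0x1fffff = 0xcc330; word=0x66198000
[0+:11] cnt=619 & 0x7ff = 0x26b; word=0x6619826b
word = 0x6619826b → big-endian bytes:
  [0]=0x66  [1]=0x19  [2]=0x82  [3]=0x6b

66 19 82 6b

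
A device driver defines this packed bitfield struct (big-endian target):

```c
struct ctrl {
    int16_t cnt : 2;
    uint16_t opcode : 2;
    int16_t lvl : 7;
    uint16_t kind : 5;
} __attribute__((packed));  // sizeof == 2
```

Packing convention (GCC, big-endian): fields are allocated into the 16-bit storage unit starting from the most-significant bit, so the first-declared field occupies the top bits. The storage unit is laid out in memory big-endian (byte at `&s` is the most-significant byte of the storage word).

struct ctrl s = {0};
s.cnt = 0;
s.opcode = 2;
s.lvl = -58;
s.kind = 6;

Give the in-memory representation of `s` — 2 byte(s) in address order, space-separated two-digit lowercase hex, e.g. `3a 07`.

cnt (2b) val=0 bits=0x0 at bit 14: 0x0000
opcode (2b) val=2 bits=0x2 at bit 12: 0x2000
lvl (7b) val=-58 bits=0x46 at bit 5: 0x28c0
kind (5b) val=6 bits=0x6 at bit 0: 0x28c6
word = 0x28c6 → big-endian bytes:
  [0]=0x28  [1]=0xc6

28 c6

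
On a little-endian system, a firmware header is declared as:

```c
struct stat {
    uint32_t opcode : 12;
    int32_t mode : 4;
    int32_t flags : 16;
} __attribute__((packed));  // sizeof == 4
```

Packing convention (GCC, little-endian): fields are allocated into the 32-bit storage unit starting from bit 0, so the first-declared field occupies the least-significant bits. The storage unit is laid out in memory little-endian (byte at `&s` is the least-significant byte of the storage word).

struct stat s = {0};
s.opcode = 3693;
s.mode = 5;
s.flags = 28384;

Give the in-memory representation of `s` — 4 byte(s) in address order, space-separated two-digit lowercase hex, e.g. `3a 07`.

6d 5e e0 6e

[0+:12] opcode=3693 & 0xfff = 0xe6d; word=0x00000e6d
[12+:4] mode=5 & 0xf = 0x5; word=0x00005e6d
[16+:16] flags=28384 & 0xffff = 0x6ee0; word=0x6ee05e6d
word = 0x6ee05e6d → little-endian bytes:
  [0]=0x6d  [1]=0x5e  [2]=0xe0  [3]=0x6e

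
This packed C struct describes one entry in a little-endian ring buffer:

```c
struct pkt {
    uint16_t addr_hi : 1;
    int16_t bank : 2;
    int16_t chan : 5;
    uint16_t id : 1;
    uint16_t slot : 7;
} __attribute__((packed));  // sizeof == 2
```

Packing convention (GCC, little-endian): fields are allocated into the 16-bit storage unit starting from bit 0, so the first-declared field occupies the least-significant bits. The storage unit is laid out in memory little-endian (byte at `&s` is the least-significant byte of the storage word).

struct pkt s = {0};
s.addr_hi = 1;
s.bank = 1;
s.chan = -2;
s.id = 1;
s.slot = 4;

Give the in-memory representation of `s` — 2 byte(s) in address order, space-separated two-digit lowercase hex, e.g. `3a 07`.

addr_hi (1b) val=1 bits=0x1 at bit 0: 0x0001
bank (2b) val=1 bits=0x1 at bit 1: 0x0003
chan (5b) val=-2 bits=0x1e at bit 3: 0x00f3
id (1b) val=1 bits=0x1 at bit 8: 0x01f3
slot (7b) val=4 bits=0x4 at bit 9: 0x09f3
word = 0x09f3 → little-endian bytes:
  [0]=0xf3  [1]=0x09

f3 09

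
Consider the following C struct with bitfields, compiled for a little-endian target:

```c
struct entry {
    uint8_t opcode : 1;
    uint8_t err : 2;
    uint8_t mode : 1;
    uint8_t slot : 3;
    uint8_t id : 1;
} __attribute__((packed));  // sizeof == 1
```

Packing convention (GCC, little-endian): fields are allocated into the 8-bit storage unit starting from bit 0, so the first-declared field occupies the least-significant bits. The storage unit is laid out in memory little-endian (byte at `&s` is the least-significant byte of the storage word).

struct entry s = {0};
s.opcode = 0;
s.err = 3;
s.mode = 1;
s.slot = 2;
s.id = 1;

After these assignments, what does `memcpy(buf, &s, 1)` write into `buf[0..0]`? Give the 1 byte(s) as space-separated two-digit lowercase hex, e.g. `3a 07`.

opcode:1 = 0 → 0x0 << 0 → word 0x00
err:2 = 3 → 0x3 << 1 → word 0x06
mode:1 = 1 → 0x1 << 3 → word 0x0e
slot:3 = 2 → 0x2 << 4 → word 0x2e
id:1 = 1 → 0x1 << 7 → word 0xae
word = 0xae → little-endian bytes:
  [0]=0xae

ae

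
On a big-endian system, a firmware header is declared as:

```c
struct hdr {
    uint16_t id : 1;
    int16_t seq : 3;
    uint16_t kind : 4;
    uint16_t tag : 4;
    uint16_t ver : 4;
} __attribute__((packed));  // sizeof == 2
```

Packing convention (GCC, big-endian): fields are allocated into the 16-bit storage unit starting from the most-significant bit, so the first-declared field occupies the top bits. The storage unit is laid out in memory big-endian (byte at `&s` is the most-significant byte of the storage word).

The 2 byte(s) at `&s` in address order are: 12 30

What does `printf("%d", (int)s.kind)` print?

2

[0]=0x12 [1]=0x30 (big-endian) → word 0x1230
id [15+:1] = (word>>15) & 0x1 = 0
seq [12+:3] = (word>>12) & 0x7 = 1
kind [8+:4] = (word>>8) & 0xf = 2  ←
tag [4+:4] = (word>>4) & 0xf = 3
ver [0+:4] = (word>>0) & 0xf = 0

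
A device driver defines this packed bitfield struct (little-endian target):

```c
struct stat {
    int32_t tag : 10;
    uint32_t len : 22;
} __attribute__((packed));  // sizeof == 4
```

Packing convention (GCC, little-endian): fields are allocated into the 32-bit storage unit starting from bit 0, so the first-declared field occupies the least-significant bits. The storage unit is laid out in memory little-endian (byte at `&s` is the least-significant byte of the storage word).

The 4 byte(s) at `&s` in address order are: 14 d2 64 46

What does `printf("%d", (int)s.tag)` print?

[0]=0x14 [1]=0xd2 [2]=0x64 [3]=0x46 (little-endian) → word 0x4664d214
tag [0+:10] = (word>>0) & 0x3ff = 532  ←
len [10+:22] = (word>>10) & 0x3fffff = 1153332
tag signed 10b, MSB=1: 532 - 1024 = -492

-492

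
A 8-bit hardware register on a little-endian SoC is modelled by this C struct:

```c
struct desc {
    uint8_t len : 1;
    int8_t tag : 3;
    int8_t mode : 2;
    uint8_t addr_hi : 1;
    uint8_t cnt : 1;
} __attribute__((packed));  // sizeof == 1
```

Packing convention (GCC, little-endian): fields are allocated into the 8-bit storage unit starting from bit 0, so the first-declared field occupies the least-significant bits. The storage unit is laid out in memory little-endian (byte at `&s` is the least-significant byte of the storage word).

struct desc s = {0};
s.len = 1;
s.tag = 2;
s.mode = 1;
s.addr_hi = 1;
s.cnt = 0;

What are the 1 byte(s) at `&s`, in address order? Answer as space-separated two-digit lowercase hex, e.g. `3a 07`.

len:1 = 1 → 0x1 << 0 → word 0x01
tag:3 = 2 → 0x2 << 1 → word 0x05
mode:2 = 1 → 0x1 << 4 → word 0x15
addr_hi:1 = 1 → 0x1 << 6 → word 0x55
cnt:1 = 0 → 0x0 << 7 → word 0x55
word = 0x55 → little-endian bytes:
  [0]=0x55

55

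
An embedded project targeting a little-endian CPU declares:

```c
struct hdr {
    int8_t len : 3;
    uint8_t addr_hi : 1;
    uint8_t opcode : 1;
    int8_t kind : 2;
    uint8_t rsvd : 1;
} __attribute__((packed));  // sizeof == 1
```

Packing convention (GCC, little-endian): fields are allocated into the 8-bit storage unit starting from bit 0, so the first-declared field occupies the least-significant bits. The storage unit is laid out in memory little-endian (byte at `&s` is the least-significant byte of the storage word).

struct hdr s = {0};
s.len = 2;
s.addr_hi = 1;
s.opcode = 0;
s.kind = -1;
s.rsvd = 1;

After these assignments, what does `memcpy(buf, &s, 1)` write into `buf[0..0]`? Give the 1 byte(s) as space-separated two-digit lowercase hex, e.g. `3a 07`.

ea

len:3 = 2 → 0x2 << 0 → word 0x02
addr_hi:1 = 1 → 0x1 << 3 → word 0x0a
opcode:1 = 0 → 0x0 << 4 → word 0x0a
kind:2 = -1 → 0x3 << 5 → word 0x6a
rsvd:1 = 1 → 0x1 << 7 → word 0xea
word = 0xea → little-endian bytes:
  [0]=0xea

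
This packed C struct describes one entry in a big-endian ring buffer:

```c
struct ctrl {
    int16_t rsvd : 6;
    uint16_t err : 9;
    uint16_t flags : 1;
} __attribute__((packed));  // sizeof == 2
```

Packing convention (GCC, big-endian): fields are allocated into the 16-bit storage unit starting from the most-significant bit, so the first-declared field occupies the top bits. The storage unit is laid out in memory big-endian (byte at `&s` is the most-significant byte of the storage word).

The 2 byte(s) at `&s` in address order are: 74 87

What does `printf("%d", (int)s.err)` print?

67

[0]=0x74 [1]=0x87 (big-endian) → word 0x7487
rsvd:6 @ bit 10 → (0x7487>>10)&0x3f = 0x1d
err:9 @ bit 1 → (0x7487>>1)&0x1ff = 0x43  ←
flags:1 @ bit 0 → (0x7487>>0)&0x1 = 0x1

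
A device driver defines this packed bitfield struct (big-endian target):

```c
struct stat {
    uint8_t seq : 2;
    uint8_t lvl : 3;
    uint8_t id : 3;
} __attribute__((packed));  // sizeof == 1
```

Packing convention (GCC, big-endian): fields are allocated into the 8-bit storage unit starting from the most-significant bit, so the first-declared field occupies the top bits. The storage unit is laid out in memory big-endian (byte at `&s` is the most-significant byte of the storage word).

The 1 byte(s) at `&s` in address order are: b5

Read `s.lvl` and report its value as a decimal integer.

6

[0]=0xb5 (big-endian) → word 0xb5
seq [6+:2] = (word>>6) & 0x3 = 2
lvl [3+:3] = (word>>3) & 0x7 = 6  ←
id [0+:3] = (word>>0) & 0x7 = 5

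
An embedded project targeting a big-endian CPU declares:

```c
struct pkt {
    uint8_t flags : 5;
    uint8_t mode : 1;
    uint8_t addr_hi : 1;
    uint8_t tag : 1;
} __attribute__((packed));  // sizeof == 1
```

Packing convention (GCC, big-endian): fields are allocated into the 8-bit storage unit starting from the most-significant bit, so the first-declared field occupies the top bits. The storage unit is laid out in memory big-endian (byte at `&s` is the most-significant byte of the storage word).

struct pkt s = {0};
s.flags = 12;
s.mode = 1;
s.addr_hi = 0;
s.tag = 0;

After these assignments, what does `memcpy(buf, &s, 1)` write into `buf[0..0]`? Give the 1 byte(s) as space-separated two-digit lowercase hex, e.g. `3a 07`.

flags (5b) val=12 bits=0xc at bit 3: 0x60
mode (1b) val=1 bits=0x1 at bit 2: 0x64
addr_hi (1b) val=0 bits=0x0 at bit 1: 0x64
tag (1b) val=0 bits=0x0 at bit 0: 0x64
word = 0x64 → big-endian bytes:
  [0]=0x64

64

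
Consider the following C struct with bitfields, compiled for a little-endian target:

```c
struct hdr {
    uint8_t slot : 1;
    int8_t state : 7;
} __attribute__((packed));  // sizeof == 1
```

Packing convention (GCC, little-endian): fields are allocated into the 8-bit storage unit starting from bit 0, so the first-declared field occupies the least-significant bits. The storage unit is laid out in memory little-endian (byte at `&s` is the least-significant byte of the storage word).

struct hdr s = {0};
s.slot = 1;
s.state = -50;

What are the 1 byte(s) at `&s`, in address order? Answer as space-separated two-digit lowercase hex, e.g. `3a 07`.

9d

[0+:1] slot=1 & 0x1 = 0x1; word=0x01
[1+:7] state=-50 & 0x7f = 0x4e; word=0x9d
word = 0x9d → little-endian bytes:
  [0]=0x9d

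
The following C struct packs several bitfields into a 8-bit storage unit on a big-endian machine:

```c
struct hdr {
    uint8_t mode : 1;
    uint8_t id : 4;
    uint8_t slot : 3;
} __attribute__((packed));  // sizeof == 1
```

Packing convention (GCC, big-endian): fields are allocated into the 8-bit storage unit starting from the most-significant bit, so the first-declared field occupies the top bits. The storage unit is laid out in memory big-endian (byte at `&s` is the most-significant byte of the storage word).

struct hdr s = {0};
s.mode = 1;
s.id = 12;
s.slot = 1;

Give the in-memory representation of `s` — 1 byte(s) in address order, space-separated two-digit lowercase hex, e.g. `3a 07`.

mode (1b) val=1 bits=0x1 at bit 7: 0x80
id (4b) val=12 bits=0xc at bit 3: 0xe0
slot (3b) val=1 bits=0x1 at bit 0: 0xe1
word = 0xe1 → big-endian bytes:
  [0]=0xe1

e1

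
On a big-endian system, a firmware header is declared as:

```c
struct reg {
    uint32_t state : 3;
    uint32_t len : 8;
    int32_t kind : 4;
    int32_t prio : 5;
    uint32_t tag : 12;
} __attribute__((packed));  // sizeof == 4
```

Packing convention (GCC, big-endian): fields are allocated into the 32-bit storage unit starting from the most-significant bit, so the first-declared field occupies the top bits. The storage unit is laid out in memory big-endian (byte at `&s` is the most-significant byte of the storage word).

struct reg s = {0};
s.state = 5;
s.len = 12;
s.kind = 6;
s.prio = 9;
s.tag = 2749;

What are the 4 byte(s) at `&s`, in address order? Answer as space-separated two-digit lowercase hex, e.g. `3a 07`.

state (3b) val=5 bits=0x5 at bit 29: 0xa0000000
len (8b) val=12 bits=0xc at bit 21: 0xa1800000
kind (4b) val=6 bits=0x6 at bit 17: 0xa18c0000
prio (5b) val=9 bits=0x9 at bit 12: 0xa18c9000
tag (12b) val=2749 bits=0xabd at bit 0: 0xa18c9abd
word = 0xa18c9abd → big-endian bytes:
  [0]=0xa1  [1]=0x8c  [2]=0x9a  [3]=0xbd

a1 8c 9a bd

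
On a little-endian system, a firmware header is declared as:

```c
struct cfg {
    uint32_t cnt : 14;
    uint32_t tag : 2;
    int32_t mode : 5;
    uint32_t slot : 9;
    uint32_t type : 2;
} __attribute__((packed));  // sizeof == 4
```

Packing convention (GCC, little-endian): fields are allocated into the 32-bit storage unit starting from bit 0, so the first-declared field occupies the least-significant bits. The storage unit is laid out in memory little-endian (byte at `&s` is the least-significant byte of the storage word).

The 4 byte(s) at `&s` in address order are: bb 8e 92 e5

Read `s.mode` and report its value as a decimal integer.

-14

[0]=0xbb [1]=0x8e [2]=0x92 [3]=0xe5 (little-endian) → word 0xe5928ebb
cnt:14 @ bit 0 → (0xe5928ebb>>0)&0x3fff = 0xebb
tag:2 @ bit 14 → (0xe5928ebb>>14)&0x3 = 0x2
mode:5 @ bit 16 → (0xe5928ebb>>16)&0x1f = 0x12  ←
slot:9 @ bit 21 → (0xe5928ebb>>21)&0x1ff = 0x12c
type:2 @ bit 30 → (0xe5928ebb>>30)&0x3 = 0x3
mode signed 5b, MSB=1: 18 - 32 = -14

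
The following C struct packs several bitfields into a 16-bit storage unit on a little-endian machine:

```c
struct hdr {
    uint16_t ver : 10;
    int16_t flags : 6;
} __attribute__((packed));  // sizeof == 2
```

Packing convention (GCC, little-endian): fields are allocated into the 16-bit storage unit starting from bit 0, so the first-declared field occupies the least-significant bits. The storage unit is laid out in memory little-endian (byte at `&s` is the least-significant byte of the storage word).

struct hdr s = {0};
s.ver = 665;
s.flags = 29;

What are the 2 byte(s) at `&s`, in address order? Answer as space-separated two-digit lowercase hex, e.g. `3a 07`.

[0+:10] ver=665 & 0x3ff = 0x299; word=0x0299
[10+:6] flags=29 & 0x3f = 0x1d; word=0x7699
word = 0x7699 → little-endian bytes:
  [0]=0x99  [1]=0x76

99 76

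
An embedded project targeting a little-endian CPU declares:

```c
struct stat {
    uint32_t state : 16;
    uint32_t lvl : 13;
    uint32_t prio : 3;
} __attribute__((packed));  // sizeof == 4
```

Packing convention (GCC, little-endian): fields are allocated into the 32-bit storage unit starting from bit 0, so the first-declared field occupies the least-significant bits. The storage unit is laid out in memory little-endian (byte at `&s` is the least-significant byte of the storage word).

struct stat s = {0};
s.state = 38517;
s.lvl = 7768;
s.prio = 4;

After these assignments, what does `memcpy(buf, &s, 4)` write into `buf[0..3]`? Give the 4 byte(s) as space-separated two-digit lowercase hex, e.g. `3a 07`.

[0+:16] state=38517 & 0xffff = 0x9675; word=0x00009675
[16+:13] lvl=7768 & 0x1fff = 0x1e58; word=0x1e589675
[29+:3] prio=4 & 0x7 = 0x4; word=0x9e589675
word = 0x9e589675 → little-endian bytes:
  [0]=0x75  [1]=0x96  [2]=0x58  [3]=0x9e

75 96 58 9e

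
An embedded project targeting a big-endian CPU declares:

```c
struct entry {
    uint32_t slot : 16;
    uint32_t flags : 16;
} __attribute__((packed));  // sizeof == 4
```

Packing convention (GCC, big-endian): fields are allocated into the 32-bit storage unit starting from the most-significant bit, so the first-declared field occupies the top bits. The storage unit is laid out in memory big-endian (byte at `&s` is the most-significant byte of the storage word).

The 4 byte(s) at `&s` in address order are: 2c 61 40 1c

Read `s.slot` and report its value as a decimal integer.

[0]=0x2c [1]=0x61 [2]=0x40 [3]=0x1c (big-endian) → word 0x2c61401c
slot [16+:16] = (word>>16) & 0xffff = 11361  ←
flags [0+:16] = (word>>0) & 0xffff = 16412

11361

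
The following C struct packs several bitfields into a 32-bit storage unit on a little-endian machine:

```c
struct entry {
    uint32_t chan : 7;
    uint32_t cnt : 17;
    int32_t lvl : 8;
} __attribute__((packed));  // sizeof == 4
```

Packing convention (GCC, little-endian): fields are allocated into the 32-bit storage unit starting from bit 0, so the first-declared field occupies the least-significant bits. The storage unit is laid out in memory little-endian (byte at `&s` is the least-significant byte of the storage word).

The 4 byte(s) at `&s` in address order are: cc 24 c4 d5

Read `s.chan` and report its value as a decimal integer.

[0]=0xcc [1]=0x24 [2]=0xc4 [3]=0xd5 (little-endian) → word 0xd5c424cc
chan [0+:7] = (word>>0) & 0x7f = 76  ←
cnt [7+:17] = (word>>7) & 0x1ffff = 100425
lvl [24+:8] = (word>>24) & 0xff = 213

76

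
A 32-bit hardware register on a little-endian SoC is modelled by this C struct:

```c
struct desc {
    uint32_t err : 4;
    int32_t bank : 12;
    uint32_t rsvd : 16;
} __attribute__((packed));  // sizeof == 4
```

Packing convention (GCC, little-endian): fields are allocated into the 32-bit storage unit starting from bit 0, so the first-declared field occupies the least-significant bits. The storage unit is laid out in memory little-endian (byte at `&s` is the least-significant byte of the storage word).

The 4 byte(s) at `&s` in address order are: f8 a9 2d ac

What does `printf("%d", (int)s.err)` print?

[0]=0xf8 [1]=0xa9 [2]=0x2d [3]=0xac (little-endian) → word 0xac2da9f8
err [0+:4] = (word>>0) & 0xf = 8  ←
bank [4+:12] = (word>>4) & 0xfff = 2719
rsvd [16+:16] = (word>>16) & 0xffff = 44077

8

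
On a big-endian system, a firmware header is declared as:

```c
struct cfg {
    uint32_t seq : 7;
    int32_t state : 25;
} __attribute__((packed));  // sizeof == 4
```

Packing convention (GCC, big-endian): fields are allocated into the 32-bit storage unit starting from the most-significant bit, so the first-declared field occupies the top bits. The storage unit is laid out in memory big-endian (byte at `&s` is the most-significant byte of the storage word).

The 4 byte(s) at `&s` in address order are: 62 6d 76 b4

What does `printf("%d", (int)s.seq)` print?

49

[0]=0x62 [1]=0x6d [2]=0x76 [3]=0xb4 (big-endian) → word 0x626d76b4
seq [25+:7] = (word>>25) & 0x7f = 49  ←
state [0+:25] = (word>>0) & 0x1ffffff = 7173812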